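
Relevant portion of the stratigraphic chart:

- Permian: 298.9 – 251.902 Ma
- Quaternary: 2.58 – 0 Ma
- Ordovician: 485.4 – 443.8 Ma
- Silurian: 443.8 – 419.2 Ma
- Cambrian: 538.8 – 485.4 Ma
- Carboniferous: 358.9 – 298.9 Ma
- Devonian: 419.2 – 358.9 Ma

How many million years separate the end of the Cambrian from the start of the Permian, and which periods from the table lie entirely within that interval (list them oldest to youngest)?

186.5 million years; Ordovician, Silurian, Devonian, Carboniferous

The Cambrian closes at 485.4 Ma and the Permian opens at 298.9 Ma, so the interval is 485.4 − 298.9 = 186.5 Myr.
A period fits inside if it starts at or after 485.4 Ma and ends at or before 298.9 Ma; oldest first that gives Ordovician, Silurian, Devonian, Carboniferous.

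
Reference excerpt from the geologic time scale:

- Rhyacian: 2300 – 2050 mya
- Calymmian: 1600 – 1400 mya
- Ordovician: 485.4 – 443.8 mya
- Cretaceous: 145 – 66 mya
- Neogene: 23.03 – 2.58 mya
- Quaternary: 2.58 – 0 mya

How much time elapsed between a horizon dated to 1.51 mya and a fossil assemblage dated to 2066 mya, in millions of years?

2066 − 1.51 = 2064.49 million years.

2064.49 million years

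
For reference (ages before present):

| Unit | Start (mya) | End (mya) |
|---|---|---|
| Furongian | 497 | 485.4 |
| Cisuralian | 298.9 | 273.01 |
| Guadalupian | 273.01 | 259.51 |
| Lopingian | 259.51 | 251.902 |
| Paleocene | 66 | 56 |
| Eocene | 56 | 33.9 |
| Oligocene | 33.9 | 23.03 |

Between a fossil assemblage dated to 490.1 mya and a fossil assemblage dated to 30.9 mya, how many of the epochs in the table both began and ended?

5

490.1 Ma sits inside the Furongian (497–485.4) and 30.9 Ma inside the Oligocene (33.9–23.03); neither of those is wholly between the two dates.
The listed epochs lying completely between them are Cisuralian, Guadalupian, Lopingian, Paleocene, Eocene — 5 in all.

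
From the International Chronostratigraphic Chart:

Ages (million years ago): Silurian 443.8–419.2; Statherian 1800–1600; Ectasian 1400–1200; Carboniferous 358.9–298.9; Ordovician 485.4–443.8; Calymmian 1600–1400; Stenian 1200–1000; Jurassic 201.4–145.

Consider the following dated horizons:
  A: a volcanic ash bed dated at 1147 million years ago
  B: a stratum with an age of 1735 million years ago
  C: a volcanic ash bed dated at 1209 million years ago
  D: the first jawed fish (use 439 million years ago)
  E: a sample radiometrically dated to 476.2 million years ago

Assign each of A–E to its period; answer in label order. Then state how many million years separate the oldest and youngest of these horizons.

A — Stenian; B — Statherian; C — Ectasian; D — Silurian; E — Ordovician; span 1296 million years

Match each age against the start–end ranges in the excerpt: A = 1147 Ma → Stenian (1200–1000); B = 1735 Ma → Statherian (1800–1600); C = 1209 Ma → Ectasian (1400–1200); D = 439 Ma → Silurian (443.8–419.2); E = 476.2 Ma → Ordovician (485.4–443.8).
The largest age is 1735 Ma and the smallest is 439 Ma; their difference is 1296 Myr.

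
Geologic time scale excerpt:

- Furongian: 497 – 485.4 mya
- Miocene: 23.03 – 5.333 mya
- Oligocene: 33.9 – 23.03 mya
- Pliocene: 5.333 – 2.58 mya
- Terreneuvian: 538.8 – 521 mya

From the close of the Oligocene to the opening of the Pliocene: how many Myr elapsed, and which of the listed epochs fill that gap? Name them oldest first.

17.697 million years; Miocene

End of Oligocene = 23.03 Ma; start of Pliocene = 5.333 Ma.
Gap = 23.03 − 5.333 = 17.697 Myr.
Epochs wholly inside 23.03–5.333 Ma: Miocene (23.03–5.333).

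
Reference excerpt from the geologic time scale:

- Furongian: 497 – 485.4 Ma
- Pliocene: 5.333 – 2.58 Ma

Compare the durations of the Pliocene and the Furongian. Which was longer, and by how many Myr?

Pliocene: 5.333 − 2.58 = 2.753 Myr.
Furongian: 497 − 485.4 = 11.6 Myr.
Difference: 11.6 − 2.753 = 8.847 Myr, so the Furongian was longer.

Furongian, by 8.847 million years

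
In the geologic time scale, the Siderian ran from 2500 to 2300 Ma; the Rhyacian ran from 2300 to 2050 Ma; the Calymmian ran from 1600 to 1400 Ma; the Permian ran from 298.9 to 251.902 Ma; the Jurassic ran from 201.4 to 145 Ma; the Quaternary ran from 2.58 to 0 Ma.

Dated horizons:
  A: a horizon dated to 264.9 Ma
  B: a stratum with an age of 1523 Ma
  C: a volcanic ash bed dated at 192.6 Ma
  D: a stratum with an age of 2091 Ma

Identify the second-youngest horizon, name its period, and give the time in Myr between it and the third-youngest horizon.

A, in the Permian; 1258.1 million years to B

Sorted youngest-first by Ma: C (192.6), A (264.9), B (1523), D (2091).
The second youngest is A at 264.9 Ma, which lies in 298.9–251.902 Ma: the Permian.
The third youngest is B at 1523 Ma; separation = |264.9 − 1523| = 1258.1 Myr.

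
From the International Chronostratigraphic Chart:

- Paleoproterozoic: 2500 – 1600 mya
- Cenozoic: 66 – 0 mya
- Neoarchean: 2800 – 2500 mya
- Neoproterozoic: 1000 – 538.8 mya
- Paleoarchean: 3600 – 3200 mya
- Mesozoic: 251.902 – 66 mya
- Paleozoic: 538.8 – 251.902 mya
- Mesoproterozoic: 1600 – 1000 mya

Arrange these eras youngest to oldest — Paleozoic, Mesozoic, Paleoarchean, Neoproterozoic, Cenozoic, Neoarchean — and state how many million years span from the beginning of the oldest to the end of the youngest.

Cenozoic → Mesozoic → Paleozoic → Neoproterozoic → Neoarchean → Paleoarchean; total span 3600 Myr

From the excerpt: Paleozoic 538.8–251.902; Mesozoic 251.902–66; Paleoarchean 3600–3200; Neoproterozoic 1000–538.8; Cenozoic 66–0; Neoarchean 2800–2500 (Ma).
Larger Ma is earlier, so the oldest is Paleoarchean and the youngest is Cenozoic; youngest to oldest: Cenozoic, Mesozoic, Paleozoic, Neoproterozoic, Neoarchean, Paleoarchean.
Oldest start 3600 minus youngest end 0 gives 3600 Myr overall.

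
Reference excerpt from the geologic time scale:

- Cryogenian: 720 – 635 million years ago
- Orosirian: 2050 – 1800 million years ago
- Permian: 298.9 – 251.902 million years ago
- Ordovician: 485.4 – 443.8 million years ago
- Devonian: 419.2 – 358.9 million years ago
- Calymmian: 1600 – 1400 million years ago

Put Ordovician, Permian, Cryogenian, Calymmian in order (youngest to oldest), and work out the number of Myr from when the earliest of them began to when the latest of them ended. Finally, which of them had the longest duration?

Permian → Ordovician → Cryogenian → Calymmian; total span 1348.098 Myr; longest is Calymmian

From the excerpt: Ordovician 485.4–443.8; Permian 298.9–251.902; Cryogenian 720–635; Calymmian 1600–1400 (Ma).
Larger Ma is earlier, so the oldest is Calymmian and the youngest is Permian; youngest to oldest: Permian, Ordovician, Cryogenian, Calymmian.
Oldest start 1600 minus youngest end 251.902 gives 1348.098 Myr overall.
Individual lengths (start − end): Permian 46.998; Ordovician 41.6; Cryogenian 85; Calymmian 200. The largest is Calymmian at 200 Myr.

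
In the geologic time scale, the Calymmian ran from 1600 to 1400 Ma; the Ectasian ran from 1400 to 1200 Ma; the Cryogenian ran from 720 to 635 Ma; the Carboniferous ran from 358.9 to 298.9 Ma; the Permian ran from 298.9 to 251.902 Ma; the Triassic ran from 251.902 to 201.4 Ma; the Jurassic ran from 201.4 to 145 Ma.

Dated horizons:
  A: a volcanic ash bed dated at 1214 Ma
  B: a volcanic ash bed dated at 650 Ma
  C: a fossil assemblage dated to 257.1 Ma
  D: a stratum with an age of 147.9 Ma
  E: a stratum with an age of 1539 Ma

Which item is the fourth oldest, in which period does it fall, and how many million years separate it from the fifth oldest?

Sorted oldest-first by Ma: E (1539), A (1214), B (650), C (257.1), D (147.9).
The fourth oldest is C at 257.1 Ma, which lies in 298.9–251.902 Ma: the Permian.
The fifth oldest is D at 147.9 Ma; separation = |257.1 − 147.9| = 109.2 Myr.

C, in the Permian; 109.2 million years to D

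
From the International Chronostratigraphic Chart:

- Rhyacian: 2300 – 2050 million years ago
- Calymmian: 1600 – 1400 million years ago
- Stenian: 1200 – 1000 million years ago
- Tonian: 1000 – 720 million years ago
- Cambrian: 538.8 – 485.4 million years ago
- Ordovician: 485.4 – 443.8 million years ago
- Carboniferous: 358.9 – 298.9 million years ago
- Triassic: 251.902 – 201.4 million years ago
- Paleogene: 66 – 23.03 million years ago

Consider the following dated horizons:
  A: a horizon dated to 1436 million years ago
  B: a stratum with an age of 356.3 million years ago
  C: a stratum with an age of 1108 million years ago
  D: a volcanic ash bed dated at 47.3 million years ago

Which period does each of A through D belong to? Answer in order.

Match each age against the start–end ranges in the excerpt: A = 1436 Ma → Calymmian (1600–1400); B = 356.3 Ma → Carboniferous (358.9–298.9); C = 1108 Ma → Stenian (1200–1000); D = 47.3 Ma → Paleogene (66–23.03).

A — Calymmian; B — Carboniferous; C — Stenian; D — Paleogene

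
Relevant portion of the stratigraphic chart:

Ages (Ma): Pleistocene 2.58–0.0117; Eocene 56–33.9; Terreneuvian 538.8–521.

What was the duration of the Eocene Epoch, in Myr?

56 − 33.9 = 22.1 million years.

22.1 million years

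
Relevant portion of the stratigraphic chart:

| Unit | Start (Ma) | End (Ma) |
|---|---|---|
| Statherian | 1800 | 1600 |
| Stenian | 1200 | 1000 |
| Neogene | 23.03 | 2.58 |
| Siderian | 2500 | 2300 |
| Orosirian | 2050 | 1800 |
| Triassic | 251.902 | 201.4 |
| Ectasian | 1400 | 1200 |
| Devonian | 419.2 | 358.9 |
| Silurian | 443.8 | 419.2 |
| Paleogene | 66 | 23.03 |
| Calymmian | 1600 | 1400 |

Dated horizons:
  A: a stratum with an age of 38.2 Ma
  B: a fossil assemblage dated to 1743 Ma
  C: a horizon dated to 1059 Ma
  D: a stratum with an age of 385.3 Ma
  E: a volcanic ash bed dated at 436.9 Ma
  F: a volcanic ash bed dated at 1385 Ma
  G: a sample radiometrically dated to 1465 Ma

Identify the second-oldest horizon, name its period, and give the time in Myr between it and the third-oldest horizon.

G, in the Calymmian; 80 million years to F

Larger Ma means older, so oldest first: B 1743 > G 1465 > F 1385 > C 1059 > E 436.9 > D 385.3 > A 38.2.
Counting 2 along gives G (1465 Ma); the excerpt puts that inside the Calymmian, 1600–1400 Ma.
Next in line is F (1385 Ma), and 1465 − 1385 = 80 Myr.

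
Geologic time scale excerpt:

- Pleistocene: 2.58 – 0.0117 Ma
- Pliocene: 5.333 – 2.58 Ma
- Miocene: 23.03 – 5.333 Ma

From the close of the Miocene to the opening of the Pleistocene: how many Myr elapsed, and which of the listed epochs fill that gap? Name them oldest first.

End of Miocene = 5.333 Ma; start of Pleistocene = 2.58 Ma.
Gap = 5.333 − 2.58 = 2.753 Myr.
Epochs wholly inside 5.333–2.58 Ma: Pliocene (5.333–2.58).

2.753 million years; Pliocene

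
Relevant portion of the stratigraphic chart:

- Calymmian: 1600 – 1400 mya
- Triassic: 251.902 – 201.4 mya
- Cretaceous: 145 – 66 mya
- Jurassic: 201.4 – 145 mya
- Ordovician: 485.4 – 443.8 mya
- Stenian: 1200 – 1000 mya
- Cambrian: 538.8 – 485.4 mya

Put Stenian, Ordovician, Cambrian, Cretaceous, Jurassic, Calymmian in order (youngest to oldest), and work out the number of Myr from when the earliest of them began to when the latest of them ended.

From the excerpt: Stenian 1200–1000; Ordovician 485.4–443.8; Cambrian 538.8–485.4; Cretaceous 145–66; Jurassic 201.4–145; Calymmian 1600–1400 (Ma).
Larger Ma is earlier, so the oldest is Calymmian and the youngest is Cretaceous; youngest to oldest: Cretaceous, Jurassic, Ordovician, Cambrian, Stenian, Calymmian.
Oldest start 1600 minus youngest end 66 gives 1534 Myr overall.

Cretaceous, Jurassic, Ordovician, Cambrian, Stenian, Calymmian; total span 1534 Myr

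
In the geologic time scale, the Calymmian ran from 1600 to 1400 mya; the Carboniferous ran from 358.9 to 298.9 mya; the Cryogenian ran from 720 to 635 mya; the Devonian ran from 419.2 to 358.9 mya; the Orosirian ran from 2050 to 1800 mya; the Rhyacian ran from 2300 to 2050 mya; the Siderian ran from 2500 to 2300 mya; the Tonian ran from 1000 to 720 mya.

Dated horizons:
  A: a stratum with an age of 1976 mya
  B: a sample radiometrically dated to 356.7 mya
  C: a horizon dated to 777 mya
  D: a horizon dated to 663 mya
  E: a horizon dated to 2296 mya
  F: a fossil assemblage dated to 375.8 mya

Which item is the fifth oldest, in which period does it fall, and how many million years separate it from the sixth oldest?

Larger Ma means older, so oldest first: E 2296 > A 1976 > C 777 > D 663 > F 375.8 > B 356.7.
Counting 5 along gives F (375.8 Ma); the excerpt puts that inside the Devonian, 419.2–358.9 Ma.
Next in line is B (356.7 Ma), and 375.8 − 356.7 = 19.1 Myr.

F, in the Devonian; 19.1 million years to B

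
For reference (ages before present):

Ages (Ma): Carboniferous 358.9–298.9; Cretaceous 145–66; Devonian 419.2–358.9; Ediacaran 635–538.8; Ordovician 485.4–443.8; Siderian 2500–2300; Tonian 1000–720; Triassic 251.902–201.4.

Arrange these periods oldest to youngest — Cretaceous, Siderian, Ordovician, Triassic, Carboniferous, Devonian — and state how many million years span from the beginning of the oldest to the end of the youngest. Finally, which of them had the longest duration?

Siderian → Ordovician → Devonian → Carboniferous → Triassic → Cretaceous; total span 2434 Myr; longest is Siderian

From the excerpt: Cretaceous 145–66; Siderian 2500–2300; Ordovician 485.4–443.8; Triassic 251.902–201.4; Carboniferous 358.9–298.9; Devonian 419.2–358.9 (Ma).
Larger Ma is earlier, so the oldest is Siderian and the youngest is Cretaceous; oldest to youngest: Siderian, Ordovician, Devonian, Carboniferous, Triassic, Cretaceous.
Oldest start 2500 minus youngest end 66 gives 2434 Myr overall.
Individual lengths (start − end): Triassic 50.502; Ordovician 41.6; Devonian 60.3; Cretaceous 79; Siderian 200; Carboniferous 60. The largest is Siderian at 200 Myr.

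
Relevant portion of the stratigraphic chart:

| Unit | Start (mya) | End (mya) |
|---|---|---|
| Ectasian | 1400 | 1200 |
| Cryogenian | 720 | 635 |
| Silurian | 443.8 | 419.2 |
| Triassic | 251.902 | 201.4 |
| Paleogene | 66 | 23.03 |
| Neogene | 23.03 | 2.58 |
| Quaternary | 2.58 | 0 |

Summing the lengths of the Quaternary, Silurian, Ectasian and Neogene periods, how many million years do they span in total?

247.63 million years

Duration is start − end for each: (2.58 − 0) + (443.8 − 419.2) + (1400 − 1200) + (23.03 − 2.58).
That is 2.58 + 24.6 + 200 + 20.45, which totals 247.63 million years.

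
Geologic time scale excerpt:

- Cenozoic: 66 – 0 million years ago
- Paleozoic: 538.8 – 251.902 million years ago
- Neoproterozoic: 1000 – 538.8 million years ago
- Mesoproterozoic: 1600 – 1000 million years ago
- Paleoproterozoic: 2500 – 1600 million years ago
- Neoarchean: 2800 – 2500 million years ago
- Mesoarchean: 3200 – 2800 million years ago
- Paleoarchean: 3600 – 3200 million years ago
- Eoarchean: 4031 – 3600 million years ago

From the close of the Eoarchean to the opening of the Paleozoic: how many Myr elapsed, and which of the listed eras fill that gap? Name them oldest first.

3061.2 million years; Paleoarchean, Mesoarchean, Neoarchean, Paleoproterozoic, Mesoproterozoic, Neoproterozoic

End of Eoarchean = 3600 Ma; start of Paleozoic = 538.8 Ma.
Gap = 3600 − 538.8 = 3061.2 Myr.
Eras wholly inside 3600–538.8 Ma: Paleoarchean (3600–3200), Mesoarchean (3200–2800), Neoarchean (2800–2500), Paleoproterozoic (2500–1600), Mesoproterozoic (1600–1000), Neoproterozoic (1000–538.8).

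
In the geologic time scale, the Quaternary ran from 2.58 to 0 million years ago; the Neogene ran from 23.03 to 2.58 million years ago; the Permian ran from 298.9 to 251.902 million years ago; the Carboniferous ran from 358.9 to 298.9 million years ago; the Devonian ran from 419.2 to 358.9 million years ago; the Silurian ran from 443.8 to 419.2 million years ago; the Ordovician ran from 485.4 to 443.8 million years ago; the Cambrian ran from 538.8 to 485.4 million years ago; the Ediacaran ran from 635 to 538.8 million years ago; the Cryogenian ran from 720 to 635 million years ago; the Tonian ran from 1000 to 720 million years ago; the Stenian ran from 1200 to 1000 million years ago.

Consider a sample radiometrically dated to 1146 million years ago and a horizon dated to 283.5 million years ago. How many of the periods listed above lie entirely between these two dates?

1146 Ma sits inside the Stenian (1200–1000) and 283.5 Ma inside the Permian (298.9–251.902); neither of those is wholly between the two dates.
The listed periods lying completely between them are Tonian, Cryogenian, Ediacaran, Cambrian, Ordovician, Silurian, Devonian, Carboniferous — 8 in all.

8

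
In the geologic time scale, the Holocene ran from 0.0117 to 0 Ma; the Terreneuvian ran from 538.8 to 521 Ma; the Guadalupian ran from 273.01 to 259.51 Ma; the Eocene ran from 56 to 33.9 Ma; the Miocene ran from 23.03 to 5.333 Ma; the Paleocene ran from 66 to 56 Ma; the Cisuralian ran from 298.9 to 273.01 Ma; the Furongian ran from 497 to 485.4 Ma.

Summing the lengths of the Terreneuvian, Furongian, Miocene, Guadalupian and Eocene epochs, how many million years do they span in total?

82.697 million years

Each duration: Terreneuvian = 17.8; Furongian = 11.6; Miocene = 17.697; Guadalupian = 13.5; Eocene = 22.1.
Sum: 17.8 + 11.6 + 17.697 + 13.5 + 22.1 = 82.697 Myr.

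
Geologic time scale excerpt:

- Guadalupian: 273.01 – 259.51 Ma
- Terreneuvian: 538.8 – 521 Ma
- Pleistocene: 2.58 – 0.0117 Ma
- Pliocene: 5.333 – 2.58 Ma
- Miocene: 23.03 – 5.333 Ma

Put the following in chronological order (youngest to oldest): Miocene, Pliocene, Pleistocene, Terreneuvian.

Read off each span (Ma): Miocene 23.03–5.333; Pliocene 5.333–2.58; Pleistocene 2.58–0.0117; Terreneuvian 538.8–521.
Larger Ma is older, so oldest→youngest is Terreneuvian, Miocene, Pliocene, Pleistocene; reverse it for youngest→oldest.

Pleistocene, Pliocene, Miocene, Terreneuvian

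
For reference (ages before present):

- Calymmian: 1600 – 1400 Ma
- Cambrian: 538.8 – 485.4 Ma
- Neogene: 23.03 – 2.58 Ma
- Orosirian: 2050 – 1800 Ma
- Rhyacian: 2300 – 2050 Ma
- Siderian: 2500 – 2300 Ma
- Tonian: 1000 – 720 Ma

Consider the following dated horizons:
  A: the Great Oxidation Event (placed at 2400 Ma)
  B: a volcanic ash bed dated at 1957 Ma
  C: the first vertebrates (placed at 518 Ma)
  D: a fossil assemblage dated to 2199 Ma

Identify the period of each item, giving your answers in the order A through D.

Match each age against the start–end ranges in the excerpt: A = 2400 Ma → Siderian (2500–2300); B = 1957 Ma → Orosirian (2050–1800); C = 518 Ma → Cambrian (538.8–485.4); D = 2199 Ma → Rhyacian (2300–2050).

A — Siderian; B — Orosirian; C — Cambrian; D — Rhyacian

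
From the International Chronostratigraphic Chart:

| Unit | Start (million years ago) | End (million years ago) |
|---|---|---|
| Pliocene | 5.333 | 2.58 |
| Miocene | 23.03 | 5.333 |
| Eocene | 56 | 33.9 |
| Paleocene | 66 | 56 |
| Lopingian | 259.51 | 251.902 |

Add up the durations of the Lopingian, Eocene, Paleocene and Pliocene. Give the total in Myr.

42.461 million years

Duration is start − end for each: (259.51 − 251.902) + (56 − 33.9) + (66 − 56) + (5.333 − 2.58).
That is 7.608 + 22.1 + 10 + 2.753, which totals 42.461 million years.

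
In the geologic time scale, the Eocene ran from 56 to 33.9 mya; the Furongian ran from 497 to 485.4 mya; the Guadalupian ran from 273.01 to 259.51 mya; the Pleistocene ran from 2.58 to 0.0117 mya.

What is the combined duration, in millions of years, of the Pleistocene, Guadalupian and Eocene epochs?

Duration is start − end for each: (2.58 − 0.0117) + (273.01 − 259.51) + (56 − 33.9).
That is 2.5683 + 13.5 + 22.1, which totals 38.1683 million years.

38.1683 million years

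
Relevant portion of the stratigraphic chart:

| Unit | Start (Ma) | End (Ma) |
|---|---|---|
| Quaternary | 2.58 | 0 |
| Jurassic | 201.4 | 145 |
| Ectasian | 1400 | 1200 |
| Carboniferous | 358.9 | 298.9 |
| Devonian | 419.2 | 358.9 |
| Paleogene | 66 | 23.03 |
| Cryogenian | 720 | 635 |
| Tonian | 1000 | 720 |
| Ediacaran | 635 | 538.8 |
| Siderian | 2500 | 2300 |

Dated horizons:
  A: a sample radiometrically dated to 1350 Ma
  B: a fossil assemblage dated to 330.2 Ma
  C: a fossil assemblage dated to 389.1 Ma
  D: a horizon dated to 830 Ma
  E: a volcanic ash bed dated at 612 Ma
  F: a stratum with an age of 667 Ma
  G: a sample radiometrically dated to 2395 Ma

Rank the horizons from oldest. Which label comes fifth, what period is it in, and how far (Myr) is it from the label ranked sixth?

E, in the Ediacaran; 222.9 million years to C

Larger Ma means older, so oldest first: G 2395 > A 1350 > D 830 > F 667 > E 612 > C 389.1 > B 330.2.
Counting 5 along gives E (612 Ma); the excerpt puts that inside the Ediacaran, 635–538.8 Ma.
Next in line is C (389.1 Ma), and 612 − 389.1 = 222.9 Myr.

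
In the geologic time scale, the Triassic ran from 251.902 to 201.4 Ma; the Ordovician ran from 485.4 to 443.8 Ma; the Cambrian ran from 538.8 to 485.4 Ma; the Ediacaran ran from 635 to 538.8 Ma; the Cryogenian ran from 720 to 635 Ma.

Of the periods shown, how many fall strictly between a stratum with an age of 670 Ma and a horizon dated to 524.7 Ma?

1

The older date is 670 Ma and the younger is 524.7 Ma.
Periods with start < 670 and end > 524.7 Ma: Ediacaran (635–538.8).
That is 1 complete period.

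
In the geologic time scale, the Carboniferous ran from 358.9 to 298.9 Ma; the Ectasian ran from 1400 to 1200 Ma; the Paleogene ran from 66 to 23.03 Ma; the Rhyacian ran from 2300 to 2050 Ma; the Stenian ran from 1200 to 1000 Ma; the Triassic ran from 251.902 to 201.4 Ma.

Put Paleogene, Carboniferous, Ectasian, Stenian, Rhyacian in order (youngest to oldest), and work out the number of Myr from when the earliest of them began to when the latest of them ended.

Paleogene, Carboniferous, Stenian, Ectasian, Rhyacian; total span 2276.97 Myr

Start ages (Ma): Rhyacian 2300, Ectasian 1400, Stenian 1200, Carboniferous 358.9, Paleogene 66.
Ordered youngest to oldest: Paleogene, Carboniferous, Stenian, Ectasian, Rhyacian.
Span = 2300 − 23.03 = 2276.97 Myr.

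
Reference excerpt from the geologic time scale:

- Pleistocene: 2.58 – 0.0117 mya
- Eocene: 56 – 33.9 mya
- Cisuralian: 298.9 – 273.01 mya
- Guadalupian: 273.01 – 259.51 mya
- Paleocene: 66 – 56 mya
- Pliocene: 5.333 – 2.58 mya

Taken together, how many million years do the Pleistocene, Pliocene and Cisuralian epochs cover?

Each duration: Pleistocene = 2.5683; Pliocene = 2.753; Cisuralian = 25.89.
Sum: 2.5683 + 2.753 + 25.89 = 31.2113 Myr.

31.2113 million years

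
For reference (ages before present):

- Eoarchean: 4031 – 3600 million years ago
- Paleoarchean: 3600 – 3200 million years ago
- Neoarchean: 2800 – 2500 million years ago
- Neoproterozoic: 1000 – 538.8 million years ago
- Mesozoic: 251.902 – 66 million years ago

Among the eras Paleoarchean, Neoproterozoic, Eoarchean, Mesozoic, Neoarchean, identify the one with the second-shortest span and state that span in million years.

Start − end for each: Paleoarchean 3600 − 3200 = 400; Neoproterozoic 1000 − 538.8 = 461.2; Eoarchean 4031 − 3600 = 431; Mesozoic 251.902 − 66 = 185.902; Neoarchean 2800 − 2500 = 300.
Ranking these from shortest: Mesozoic < Neoarchean < Paleoarchean < Eoarchean < Neoproterozoic.
Position 2 in that ranking is Neoarchean, which lasted 300 Myr.

Neoarchean, 300 million years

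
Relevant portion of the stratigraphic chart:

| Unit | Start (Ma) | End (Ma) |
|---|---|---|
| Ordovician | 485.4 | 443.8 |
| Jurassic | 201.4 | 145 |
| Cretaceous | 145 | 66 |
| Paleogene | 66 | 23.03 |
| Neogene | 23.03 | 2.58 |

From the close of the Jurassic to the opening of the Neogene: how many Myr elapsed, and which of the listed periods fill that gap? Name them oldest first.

End of Jurassic = 145 Ma; start of Neogene = 23.03 Ma.
Gap = 145 − 23.03 = 121.97 Myr.
Periods wholly inside 145–23.03 Ma: Cretaceous (145–66), Paleogene (66–23.03).

121.97 million years; Cretaceous, Paleogene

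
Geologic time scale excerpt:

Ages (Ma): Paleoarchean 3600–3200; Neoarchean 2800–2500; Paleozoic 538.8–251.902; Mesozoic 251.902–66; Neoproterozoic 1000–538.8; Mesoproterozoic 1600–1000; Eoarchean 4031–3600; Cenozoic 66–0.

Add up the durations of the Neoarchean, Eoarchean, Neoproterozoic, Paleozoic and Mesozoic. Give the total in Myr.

Duration is start − end for each: (2800 − 2500) + (4031 − 3600) + (1000 − 538.8) + (538.8 − 251.902) + (251.902 − 66).
That is 300 + 431 + 461.2 + 286.898 + 185.902, which totals 1665 million years.

1665 million years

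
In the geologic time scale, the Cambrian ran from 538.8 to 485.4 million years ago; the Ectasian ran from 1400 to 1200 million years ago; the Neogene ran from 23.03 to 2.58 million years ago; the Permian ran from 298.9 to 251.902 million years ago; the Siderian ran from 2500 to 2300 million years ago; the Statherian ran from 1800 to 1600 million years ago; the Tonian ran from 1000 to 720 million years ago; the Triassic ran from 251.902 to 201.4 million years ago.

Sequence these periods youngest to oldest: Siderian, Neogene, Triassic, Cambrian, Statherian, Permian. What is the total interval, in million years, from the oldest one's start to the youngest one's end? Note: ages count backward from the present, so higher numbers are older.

Start ages (Ma): Siderian 2500, Statherian 1800, Cambrian 538.8, Permian 298.9, Triassic 251.902, Neogene 23.03.
Ordered youngest to oldest: Neogene, Triassic, Permian, Cambrian, Statherian, Siderian.
Span = 2500 − 2.58 = 2497.42 Myr.

Neogene, Triassic, Permian, Cambrian, Statherian, Siderian; total span 2497.42 Myr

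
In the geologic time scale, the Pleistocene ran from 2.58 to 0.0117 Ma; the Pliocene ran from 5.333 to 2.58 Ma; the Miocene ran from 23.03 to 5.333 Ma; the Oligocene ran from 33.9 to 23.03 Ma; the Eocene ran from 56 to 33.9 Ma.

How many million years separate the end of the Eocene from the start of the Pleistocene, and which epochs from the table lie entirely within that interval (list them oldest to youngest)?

31.32 million years; Oligocene, Miocene, Pliocene

End of Eocene = 33.9 Ma; start of Pleistocene = 2.58 Ma.
Gap = 33.9 − 2.58 = 31.32 Myr.
Epochs wholly inside 33.9–2.58 Ma: Oligocene (33.9–23.03), Miocene (23.03–5.333), Pliocene (5.333–2.58).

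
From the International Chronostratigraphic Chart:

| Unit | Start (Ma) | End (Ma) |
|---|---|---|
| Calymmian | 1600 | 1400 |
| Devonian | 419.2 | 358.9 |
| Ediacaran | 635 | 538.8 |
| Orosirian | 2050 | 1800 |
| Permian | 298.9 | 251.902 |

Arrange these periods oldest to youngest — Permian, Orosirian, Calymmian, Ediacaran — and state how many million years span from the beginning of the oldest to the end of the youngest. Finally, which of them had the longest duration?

Orosirian, Calymmian, Ediacaran, Permian; total span 1798.098 Myr; longest is Orosirian

Start ages (Ma): Orosirian 2050, Calymmian 1600, Ediacaran 635, Permian 298.9.
Ordered oldest to youngest: Orosirian, Calymmian, Ediacaran, Permian.
Span = 2050 − 251.902 = 1798.098 Myr.
Durations: Ediacaran 96.2, Calymmian 200, Orosirian 250, Permian 46.998 → longest is Orosirian (250 Myr).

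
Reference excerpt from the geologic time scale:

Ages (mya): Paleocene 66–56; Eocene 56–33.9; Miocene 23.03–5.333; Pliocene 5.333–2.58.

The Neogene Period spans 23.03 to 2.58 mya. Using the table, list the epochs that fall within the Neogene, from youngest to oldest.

Pliocene, Miocene

Epochs with both bounds inside 23.03–2.58 Ma: Pliocene (5.333–2.58), Miocene (23.03–5.333).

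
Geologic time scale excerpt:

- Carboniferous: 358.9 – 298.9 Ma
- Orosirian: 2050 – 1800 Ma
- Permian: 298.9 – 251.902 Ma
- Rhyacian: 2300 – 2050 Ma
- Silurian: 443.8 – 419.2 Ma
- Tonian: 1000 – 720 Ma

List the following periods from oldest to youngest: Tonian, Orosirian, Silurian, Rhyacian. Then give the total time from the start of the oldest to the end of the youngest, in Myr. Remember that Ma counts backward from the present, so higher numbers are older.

From the excerpt: Tonian 1000–720; Orosirian 2050–1800; Silurian 443.8–419.2; Rhyacian 2300–2050 (Ma).
Larger Ma is earlier, so the oldest is Rhyacian and the youngest is Silurian; oldest to youngest: Rhyacian, Orosirian, Tonian, Silurian.
Oldest start 2300 minus youngest end 419.2 gives 1880.8 Myr overall.

Rhyacian, Orosirian, Tonian, Silurian; total span 1880.8 Myr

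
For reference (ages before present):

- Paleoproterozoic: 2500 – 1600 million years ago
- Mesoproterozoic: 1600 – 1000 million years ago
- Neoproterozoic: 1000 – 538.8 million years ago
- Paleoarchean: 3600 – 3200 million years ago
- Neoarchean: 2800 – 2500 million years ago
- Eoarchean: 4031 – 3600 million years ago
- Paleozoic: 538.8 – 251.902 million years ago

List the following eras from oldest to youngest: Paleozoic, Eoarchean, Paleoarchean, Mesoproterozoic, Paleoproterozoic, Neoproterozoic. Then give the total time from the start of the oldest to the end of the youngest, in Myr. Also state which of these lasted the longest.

From the excerpt: Paleozoic 538.8–251.902; Eoarchean 4031–3600; Paleoarchean 3600–3200; Mesoproterozoic 1600–1000; Paleoproterozoic 2500–1600; Neoproterozoic 1000–538.8 (Ma).
Larger Ma is earlier, so the oldest is Eoarchean and the youngest is Paleozoic; oldest to youngest: Eoarchean, Paleoarchean, Paleoproterozoic, Mesoproterozoic, Neoproterozoic, Paleozoic.
Oldest start 4031 minus youngest end 251.902 gives 3779.098 Myr overall.
Individual lengths (start − end): Paleoproterozoic 900; Paleoarchean 400; Paleozoic 286.898; Eoarchean 431; Mesoproterozoic 600; Neoproterozoic 461.2. The largest is Paleoproterozoic at 900 Myr.

Eoarchean, Paleoarchean, Paleoproterozoic, Mesoproterozoic, Neoproterozoic, Paleozoic; total span 3779.098 Myr; longest is Paleoproterozoic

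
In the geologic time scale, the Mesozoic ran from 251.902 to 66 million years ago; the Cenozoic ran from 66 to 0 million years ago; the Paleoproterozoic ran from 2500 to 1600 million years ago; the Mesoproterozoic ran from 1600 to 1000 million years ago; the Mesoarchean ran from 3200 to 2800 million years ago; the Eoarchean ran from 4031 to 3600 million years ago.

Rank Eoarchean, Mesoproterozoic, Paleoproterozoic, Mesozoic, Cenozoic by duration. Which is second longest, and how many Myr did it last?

Mesoproterozoic, 600 million years

Start − end for each: Eoarchean 4031 − 3600 = 431; Mesoproterozoic 1600 − 1000 = 600; Paleoproterozoic 2500 − 1600 = 900; Mesozoic 251.902 − 66 = 185.902; Cenozoic 66 − 0 = 66.
Ranking these from longest: Paleoproterozoic > Mesoproterozoic > Eoarchean > Mesozoic > Cenozoic.
Position 2 in that ranking is Mesoproterozoic, which lasted 600 Myr.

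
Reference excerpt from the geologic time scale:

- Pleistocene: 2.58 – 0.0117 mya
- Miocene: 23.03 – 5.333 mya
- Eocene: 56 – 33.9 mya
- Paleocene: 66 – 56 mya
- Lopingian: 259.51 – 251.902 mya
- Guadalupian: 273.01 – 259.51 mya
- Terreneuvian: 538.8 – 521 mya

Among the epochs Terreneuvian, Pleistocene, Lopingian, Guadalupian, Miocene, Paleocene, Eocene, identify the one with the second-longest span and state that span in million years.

Terreneuvian, 17.8 million years

Durations: Terreneuvian 17.8; Pleistocene 2.5683; Lopingian 7.608; Guadalupian 13.5; Miocene 17.697; Paleocene 10; Eocene 22.1 Myr.
Sorted longest-first: Eocene (22.1), Terreneuvian (17.8), Miocene (17.697), Guadalupian (13.5), Paleocene (10), Lopingian (7.608), Pleistocene (2.5683).
The second longest is Terreneuvian at 17.8 Myr.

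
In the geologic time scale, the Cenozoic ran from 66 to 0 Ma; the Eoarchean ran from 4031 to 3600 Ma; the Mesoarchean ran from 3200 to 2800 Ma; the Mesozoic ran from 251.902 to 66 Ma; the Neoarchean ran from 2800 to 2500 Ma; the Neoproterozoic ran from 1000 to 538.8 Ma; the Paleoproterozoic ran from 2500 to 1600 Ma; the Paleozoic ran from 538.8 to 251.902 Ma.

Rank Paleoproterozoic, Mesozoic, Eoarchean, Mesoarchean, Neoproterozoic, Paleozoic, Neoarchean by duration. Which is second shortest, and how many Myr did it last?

Start − end for each: Paleoproterozoic 2500 − 1600 = 900; Mesozoic 251.902 − 66 = 185.902; Eoarchean 4031 − 3600 = 431; Mesoarchean 3200 − 2800 = 400; Neoproterozoic 1000 − 538.8 = 461.2; Paleozoic 538.8 − 251.902 = 286.898; Neoarchean 2800 − 2500 = 300.
Ranking these from shortest: Mesozoic < Paleozoic < Neoarchean < Mesoarchean < Eoarchean < Neoproterozoic < Paleoproterozoic.
Position 2 in that ranking is Paleozoic, which lasted 286.898 Myr.

Paleozoic, 286.898 million years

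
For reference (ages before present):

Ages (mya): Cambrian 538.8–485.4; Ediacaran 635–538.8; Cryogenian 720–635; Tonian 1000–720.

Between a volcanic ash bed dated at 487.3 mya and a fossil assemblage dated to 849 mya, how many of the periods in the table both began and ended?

849 Ma sits inside the Tonian (1000–720) and 487.3 Ma inside the Cambrian (538.8–485.4); neither of those is wholly between the two dates.
The listed periods lying completely between them are Cryogenian, Ediacaran — 2 in all.

2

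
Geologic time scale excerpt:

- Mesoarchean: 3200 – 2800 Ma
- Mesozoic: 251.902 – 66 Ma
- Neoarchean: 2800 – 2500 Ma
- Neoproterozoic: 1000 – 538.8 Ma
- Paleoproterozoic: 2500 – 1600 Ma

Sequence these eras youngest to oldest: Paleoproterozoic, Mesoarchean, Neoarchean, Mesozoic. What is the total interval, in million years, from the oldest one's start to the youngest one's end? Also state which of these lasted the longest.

From the excerpt: Paleoproterozoic 2500–1600; Mesoarchean 3200–2800; Neoarchean 2800–2500; Mesozoic 251.902–66 (Ma).
Larger Ma is earlier, so the oldest is Mesoarchean and the youngest is Mesozoic; youngest to oldest: Mesozoic, Paleoproterozoic, Neoarchean, Mesoarchean.
Oldest start 3200 minus youngest end 66 gives 3134 Myr overall.
Individual lengths (start − end): Mesozoic 185.902; Paleoproterozoic 900; Neoarchean 300; Mesoarchean 400. The largest is Paleoproterozoic at 900 Myr.

Mesozoic, Paleoproterozoic, Neoarchean, Mesoarchean; total span 3134 Myr; longest is Paleoproterozoic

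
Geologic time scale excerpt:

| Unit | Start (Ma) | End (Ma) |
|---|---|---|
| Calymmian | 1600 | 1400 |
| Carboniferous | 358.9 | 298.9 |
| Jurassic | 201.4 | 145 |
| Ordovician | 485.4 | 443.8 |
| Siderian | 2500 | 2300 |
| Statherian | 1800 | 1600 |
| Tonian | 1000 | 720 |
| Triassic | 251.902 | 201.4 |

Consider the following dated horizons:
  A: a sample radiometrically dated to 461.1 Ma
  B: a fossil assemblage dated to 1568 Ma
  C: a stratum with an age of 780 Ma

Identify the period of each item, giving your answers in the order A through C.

A: 461.1 Ma lies in 485.4–443.8 Ma, so Ordovician.
B: 1568 Ma lies in 1600–1400 Ma, so Calymmian.
C: 780 Ma lies in 1000–720 Ma, so Tonian.

A — Ordovician; B — Calymmian; C — Tonian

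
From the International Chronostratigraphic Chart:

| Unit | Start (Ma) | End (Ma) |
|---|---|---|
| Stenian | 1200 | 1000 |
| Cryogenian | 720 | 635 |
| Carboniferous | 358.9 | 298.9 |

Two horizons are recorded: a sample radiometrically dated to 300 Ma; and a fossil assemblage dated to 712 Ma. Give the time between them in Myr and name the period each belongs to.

412 million years apart; the first in the Carboniferous, the second in the Cryogenian

Elapsed time: 712 − 300 = 412 Myr.
300 Ma lies within 358.9–298.9 Ma: Carboniferous.
712 Ma lies within 720–635 Ma: Cryogenian.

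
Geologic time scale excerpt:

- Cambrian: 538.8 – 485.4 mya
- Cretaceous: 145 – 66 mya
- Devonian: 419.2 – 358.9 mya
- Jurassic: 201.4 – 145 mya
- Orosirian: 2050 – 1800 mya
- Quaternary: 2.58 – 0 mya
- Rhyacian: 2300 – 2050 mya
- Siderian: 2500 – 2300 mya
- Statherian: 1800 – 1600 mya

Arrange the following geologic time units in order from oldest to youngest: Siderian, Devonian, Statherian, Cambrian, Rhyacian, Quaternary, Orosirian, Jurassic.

Siderian, Rhyacian, Orosirian, Statherian, Cambrian, Devonian, Jurassic, Quaternary

The oldest of these is Siderian (starts 2500 Ma) and the youngest is Quaternary (ends 0 Ma).
In between, by decreasing start age: Rhyacian (2300), Orosirian (2050), Statherian (1800), Cambrian (538.8), Devonian (419.2), Jurassic (201.4).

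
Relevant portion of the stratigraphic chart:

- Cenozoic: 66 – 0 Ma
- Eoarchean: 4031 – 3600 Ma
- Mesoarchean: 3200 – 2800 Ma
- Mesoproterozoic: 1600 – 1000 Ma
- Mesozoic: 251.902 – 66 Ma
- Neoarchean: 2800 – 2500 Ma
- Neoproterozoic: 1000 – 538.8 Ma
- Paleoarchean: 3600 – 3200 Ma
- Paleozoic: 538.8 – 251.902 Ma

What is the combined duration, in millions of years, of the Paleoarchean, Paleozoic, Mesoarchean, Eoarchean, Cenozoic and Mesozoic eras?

1769.8 million years

Duration is start − end for each: (3600 − 3200) + (538.8 − 251.902) + (3200 − 2800) + (4031 − 3600) + (66 − 0) + (251.902 − 66).
That is 400 + 286.898 + 400 + 431 + 66 + 185.902, which totals 1769.8 million years.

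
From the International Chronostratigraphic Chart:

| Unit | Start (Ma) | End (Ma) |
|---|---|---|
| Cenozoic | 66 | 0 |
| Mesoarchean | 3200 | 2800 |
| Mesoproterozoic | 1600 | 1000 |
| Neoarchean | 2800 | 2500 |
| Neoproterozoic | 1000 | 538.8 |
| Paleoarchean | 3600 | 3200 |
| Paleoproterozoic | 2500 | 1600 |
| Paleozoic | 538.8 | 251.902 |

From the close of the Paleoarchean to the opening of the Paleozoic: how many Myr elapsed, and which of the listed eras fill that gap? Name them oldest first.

2661.2 million years; Mesoarchean, Neoarchean, Paleoproterozoic, Mesoproterozoic, Neoproterozoic

The Paleoarchean closes at 3200 Ma and the Paleozoic opens at 538.8 Ma, so the interval is 3200 − 538.8 = 2661.2 Myr.
An era fits inside if it starts at or after 3200 Ma and ends at or before 538.8 Ma; oldest first that gives Mesoarchean, Neoarchean, Paleoproterozoic, Mesoproterozoic, Neoproterozoic.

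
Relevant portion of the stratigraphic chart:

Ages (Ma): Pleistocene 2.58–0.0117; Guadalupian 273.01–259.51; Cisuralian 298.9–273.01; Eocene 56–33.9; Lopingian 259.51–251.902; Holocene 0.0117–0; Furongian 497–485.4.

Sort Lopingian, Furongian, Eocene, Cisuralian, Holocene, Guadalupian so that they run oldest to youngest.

Sorting by start age (descending Ma, since larger Ma = older): Furongian start 497, Cisuralian start 298.9, Guadalupian start 273.01, Lopingian start 259.51, Eocene start 56, Holocene start 0.0117.

Furongian, then Cisuralian, then Guadalupian, then Lopingian, then Eocene, then Holocene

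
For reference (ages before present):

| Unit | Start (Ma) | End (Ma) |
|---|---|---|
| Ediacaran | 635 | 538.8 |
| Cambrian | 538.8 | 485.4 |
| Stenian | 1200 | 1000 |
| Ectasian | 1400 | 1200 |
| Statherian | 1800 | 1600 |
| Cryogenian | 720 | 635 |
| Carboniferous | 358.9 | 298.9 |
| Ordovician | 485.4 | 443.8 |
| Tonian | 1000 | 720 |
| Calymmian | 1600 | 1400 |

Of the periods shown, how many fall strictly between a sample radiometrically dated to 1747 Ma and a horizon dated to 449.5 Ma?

7

The older date is 1747 Ma and the younger is 449.5 Ma.
Periods with start < 1747 and end > 449.5 Ma: Calymmian (1600–1400), Ectasian (1400–1200), Stenian (1200–1000), Tonian (1000–720), Cryogenian (720–635), Ediacaran (635–538.8), Cambrian (538.8–485.4).
That is 7 complete periods.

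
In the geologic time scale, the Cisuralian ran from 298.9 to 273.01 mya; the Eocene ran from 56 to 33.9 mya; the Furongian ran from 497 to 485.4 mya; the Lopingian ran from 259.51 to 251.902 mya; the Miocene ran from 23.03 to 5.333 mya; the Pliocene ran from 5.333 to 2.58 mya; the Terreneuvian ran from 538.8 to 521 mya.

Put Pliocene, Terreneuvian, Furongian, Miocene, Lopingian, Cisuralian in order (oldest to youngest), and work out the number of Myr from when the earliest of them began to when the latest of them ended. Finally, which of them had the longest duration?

Start ages (Ma): Terreneuvian 538.8, Furongian 497, Cisuralian 298.9, Lopingian 259.51, Miocene 23.03, Pliocene 5.333.
Ordered oldest to youngest: Terreneuvian, Furongian, Cisuralian, Lopingian, Miocene, Pliocene.
Span = 538.8 − 2.58 = 536.22 Myr.
Durations: Cisuralian 25.89, Lopingian 7.608, Pliocene 2.753, Miocene 17.697, Furongian 11.6, Terreneuvian 17.8 → longest is Cisuralian (25.89 Myr).

Terreneuvian, Furongian, Cisuralian, Lopingian, Miocene, Pliocene; total span 536.22 Myr; longest is Cisuralian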